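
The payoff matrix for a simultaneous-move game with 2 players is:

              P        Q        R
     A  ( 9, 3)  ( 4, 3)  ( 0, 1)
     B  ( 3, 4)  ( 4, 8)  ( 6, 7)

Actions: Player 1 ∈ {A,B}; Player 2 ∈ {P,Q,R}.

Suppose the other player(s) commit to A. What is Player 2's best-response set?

BR_2 = {P,Q}

u_2(P vs A) = 3
u_2(Q vs A) = 3
u_2(R vs A) = 1
max payoff 3 at {P,Q}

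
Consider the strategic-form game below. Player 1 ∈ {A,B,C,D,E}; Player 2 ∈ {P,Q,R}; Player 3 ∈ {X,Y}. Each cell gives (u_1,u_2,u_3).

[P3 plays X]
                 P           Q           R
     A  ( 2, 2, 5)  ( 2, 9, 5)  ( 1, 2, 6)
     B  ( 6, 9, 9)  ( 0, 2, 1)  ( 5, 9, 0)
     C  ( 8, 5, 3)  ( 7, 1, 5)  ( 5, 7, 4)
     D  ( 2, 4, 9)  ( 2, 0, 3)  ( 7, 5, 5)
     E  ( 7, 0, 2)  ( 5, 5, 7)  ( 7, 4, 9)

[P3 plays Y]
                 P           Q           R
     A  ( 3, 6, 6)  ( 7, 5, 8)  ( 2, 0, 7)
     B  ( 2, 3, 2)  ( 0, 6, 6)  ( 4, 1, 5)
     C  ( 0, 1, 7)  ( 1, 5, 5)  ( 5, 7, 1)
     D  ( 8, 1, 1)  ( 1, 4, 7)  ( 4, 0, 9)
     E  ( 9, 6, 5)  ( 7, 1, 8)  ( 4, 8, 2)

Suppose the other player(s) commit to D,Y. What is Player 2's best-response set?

u_2(P vs D,Y) = 1
u_2(Q vs D,Y) = 4
u_2(R vs D,Y) = 0
max payoff 4 at {Q}

argmax u_2 = {Q}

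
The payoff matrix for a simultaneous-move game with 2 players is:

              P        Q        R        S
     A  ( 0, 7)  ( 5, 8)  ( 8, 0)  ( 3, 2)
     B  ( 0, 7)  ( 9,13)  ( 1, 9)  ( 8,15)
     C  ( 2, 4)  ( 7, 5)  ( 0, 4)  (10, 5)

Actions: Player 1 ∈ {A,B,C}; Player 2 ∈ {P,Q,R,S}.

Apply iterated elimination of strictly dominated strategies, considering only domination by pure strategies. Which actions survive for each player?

Remaining: P1:{B,C} P2:{Q,S}

P2 drop P (Q beats it: A:8>7 B:13>7 C:5>4)
P2 drop R (Q beats it: A:8>0 B:13>9 C:5>4)
P1 drop A (B beats it: Q:9>5 S:8>3)
P1→{B,C} P2→{Q,S}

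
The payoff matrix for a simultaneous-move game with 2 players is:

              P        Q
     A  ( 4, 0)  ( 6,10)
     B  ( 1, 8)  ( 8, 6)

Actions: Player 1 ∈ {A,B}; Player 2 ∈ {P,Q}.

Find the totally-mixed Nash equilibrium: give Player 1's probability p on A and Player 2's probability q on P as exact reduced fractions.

P1 mixes 1/6 on A; P2 mixes 2/5 on P

P1 indiff ⇒ q·4+(1-q)·6 = q·1+(1-q)·8 ⇒ q(3) = (1-q)(2) ⇒ q = 2/5
P2 indiff ⇒ p·0+(1-p)·8 = p·10+(1-p)·6 ⇒ p(-10) = (1-p)(-2) ⇒ p = 1/6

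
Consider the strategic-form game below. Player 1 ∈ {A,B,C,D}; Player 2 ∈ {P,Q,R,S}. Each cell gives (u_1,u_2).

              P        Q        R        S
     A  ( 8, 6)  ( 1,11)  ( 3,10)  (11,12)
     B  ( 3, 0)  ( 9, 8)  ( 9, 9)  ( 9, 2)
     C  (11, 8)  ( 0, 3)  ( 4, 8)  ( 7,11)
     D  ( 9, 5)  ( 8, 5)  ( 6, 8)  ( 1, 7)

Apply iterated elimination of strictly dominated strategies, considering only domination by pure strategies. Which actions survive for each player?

P2 drop P (S beats it: A:12>6 B:2>0 C:11>8 D:7>5)
P1 drop C (B beats it: Q:9>0 R:9>4 S:9>7)
P1 drop D (B beats it: Q:9>8 R:9>6 S:9>1)
P1→{A,B} P2→{Q,R,S}

Survivors P1:{A,B} P2:{Q,R,S}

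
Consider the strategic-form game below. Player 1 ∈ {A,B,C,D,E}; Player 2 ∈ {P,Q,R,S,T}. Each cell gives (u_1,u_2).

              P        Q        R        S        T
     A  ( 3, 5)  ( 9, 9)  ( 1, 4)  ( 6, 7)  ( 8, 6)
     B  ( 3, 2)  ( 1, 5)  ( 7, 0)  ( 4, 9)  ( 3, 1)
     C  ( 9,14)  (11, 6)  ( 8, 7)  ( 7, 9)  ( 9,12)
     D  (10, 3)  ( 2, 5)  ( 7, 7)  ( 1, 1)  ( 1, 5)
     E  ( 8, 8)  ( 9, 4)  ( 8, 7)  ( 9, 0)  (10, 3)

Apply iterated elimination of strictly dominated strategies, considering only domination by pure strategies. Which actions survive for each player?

P1 drop A (C beats it: P:9>3 Q:11>9 R:8>1 S:7>6 T:9>8)
P1 drop B (C beats it: P:9>3 Q:11>1 R:8>7 S:7>4 T:9>3)
P2 drop Q (R beats it: C:7>6 D:7>5 E:7>4)
P2 drop S (P beats it: C:14>9 D:3>1 E:8>0)
P1→{C,D,E} P2→{P,R,T}

IESDS → P1:{C,D,E} P2:{P,R,T}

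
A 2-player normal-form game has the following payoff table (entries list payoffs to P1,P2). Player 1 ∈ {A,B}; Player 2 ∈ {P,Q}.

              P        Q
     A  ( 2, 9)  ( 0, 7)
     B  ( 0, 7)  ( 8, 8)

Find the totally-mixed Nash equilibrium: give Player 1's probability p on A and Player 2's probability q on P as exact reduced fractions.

P1 indiff ⇒ q·2+(1-q)·0 = q·0+(1-q)·8 ⇒ q(2) = (1-q)(8) ⇒ q = 4/5
P2 indiff ⇒ p·9+(1-p)·7 = p·7+(1-p)·8 ⇒ p(2) = (1-p)(1) ⇒ p = 1/3

P1 mixes 1/3 on A; P2 mixes 4/5 on P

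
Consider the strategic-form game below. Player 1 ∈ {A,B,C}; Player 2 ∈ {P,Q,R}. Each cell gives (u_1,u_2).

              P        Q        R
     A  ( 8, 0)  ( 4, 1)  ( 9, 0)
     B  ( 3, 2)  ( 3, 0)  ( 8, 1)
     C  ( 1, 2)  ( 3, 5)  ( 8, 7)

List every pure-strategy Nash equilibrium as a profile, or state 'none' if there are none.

(A,P): not NE [P2→Q gives 1>0]
(A,Q): NE
(A,R): not NE [P2→Q gives 1>0]
(B,P): not NE [P1→A gives 8>3]
(B,Q): not NE [P1→A gives 4>3; P2→P gives 2>0]
(B,R): not NE [P1→A gives 9>8; P2→P gives 2>1]
(C,P): not NE [P1→A gives 8>1; P2→R gives 7>2]
(C,Q): not NE [P1→A gives 4>3; P2→R gives 7>5]
(C,R): not NE [P1→A gives 9>8]

Nash profiles: (A,Q)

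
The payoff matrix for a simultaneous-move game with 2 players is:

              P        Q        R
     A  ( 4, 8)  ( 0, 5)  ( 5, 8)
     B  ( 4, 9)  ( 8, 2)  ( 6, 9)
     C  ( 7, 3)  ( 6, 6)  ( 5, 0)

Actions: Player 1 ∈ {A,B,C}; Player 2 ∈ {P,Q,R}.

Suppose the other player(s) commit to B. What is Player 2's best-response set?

BR_2 = {P,R}

u_2(P vs B) = 9
u_2(Q vs B) = 2
u_2(R vs B) = 9
max payoff 9 at {P,R}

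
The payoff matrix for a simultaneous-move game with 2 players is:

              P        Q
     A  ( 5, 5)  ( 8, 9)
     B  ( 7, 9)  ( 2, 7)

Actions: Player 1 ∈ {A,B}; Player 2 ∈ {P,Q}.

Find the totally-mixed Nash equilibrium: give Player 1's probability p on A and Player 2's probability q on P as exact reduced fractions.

P1 mixes 1/3 on A; P2 mixes 3/4 on P

P1 indiff ⇒ q·5+(1-q)·8 = q·7+(1-q)·2 ⇒ q(-2) = (1-q)(-6) ⇒ q = 3/4
P2 indiff ⇒ p·5+(1-p)·9 = p·9+(1-p)·7 ⇒ p(-4) = (1-p)(-2) ⇒ p = 1/3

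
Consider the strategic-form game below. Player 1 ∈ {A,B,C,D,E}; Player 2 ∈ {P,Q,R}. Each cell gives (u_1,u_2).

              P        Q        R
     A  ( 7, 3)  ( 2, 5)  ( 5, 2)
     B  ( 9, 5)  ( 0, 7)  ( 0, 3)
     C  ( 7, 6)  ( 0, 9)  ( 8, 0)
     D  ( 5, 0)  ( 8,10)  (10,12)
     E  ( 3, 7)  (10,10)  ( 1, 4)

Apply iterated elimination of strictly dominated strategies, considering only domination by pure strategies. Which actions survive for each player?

P2 drop P (Q beats it: A:5>3 B:7>5 C:9>6 D:10>0 E:10>7)
P1 drop A (D beats it: Q:8>2 R:10>5)
P1 drop B (D beats it: Q:8>0 R:10>0)
P1 drop C (D beats it: Q:8>0 R:10>8)
P1→{D,E} P2→{Q,R}

Remaining: P1:{D,E} P2:{Q,R}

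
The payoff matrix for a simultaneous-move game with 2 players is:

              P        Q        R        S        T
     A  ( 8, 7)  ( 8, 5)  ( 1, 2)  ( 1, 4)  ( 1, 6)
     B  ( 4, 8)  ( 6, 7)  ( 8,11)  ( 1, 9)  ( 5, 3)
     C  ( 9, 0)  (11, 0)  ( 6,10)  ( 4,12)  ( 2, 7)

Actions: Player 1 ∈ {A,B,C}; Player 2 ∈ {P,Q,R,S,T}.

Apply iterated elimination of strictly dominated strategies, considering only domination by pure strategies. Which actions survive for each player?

IESDS → P1:{B,C} P2:{R,S}

P1 drop A (C beats it: P:9>8 Q:11>8 R:6>1 S:4>1 T:2>1)
P2 drop P (R beats it: B:11>8 C:10>0)
P2 drop Q (R beats it: B:11>7 C:10>0)
P2 drop T (R beats it: B:11>3 C:10>7)
P1→{B,C} P2→{R,S}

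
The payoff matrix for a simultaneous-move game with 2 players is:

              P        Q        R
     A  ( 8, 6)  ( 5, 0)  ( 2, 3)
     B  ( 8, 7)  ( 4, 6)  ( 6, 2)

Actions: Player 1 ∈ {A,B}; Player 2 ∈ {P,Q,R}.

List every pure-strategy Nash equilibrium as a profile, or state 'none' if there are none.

(A,P): NE
(A,Q): not NE [P2→P gives 6>0]
(A,R): not NE [P1→B gives 6>2; P2→P gives 6>3]
(B,P): NE
(B,Q): not NE [P1→A gives 5>4; P2→P gives 7>6]
(B,R): not NE [P2→P gives 7>2]

NE set: (A,P), (B,P)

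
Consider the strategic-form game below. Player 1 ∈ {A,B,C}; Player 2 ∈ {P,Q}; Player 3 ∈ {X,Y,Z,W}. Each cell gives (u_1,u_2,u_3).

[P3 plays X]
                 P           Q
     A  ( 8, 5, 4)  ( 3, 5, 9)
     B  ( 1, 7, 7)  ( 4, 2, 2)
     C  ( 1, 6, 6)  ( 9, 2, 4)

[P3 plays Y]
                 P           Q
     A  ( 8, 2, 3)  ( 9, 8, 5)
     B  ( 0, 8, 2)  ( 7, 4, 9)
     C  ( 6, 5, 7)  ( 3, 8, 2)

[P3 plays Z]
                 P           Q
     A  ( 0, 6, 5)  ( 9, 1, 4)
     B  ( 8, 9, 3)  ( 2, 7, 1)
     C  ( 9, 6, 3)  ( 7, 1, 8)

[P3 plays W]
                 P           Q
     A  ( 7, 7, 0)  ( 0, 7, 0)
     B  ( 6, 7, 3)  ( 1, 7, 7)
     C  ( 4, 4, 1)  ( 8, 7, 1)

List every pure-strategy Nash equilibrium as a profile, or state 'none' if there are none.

PSNE: ∅

(A,P,X): not NE [P3→Z gives 5>4]
(A,P,Y): not NE [P2→Q gives 8>2; P3→Z gives 5>3]
(A,P,Z): not NE [P1→C gives 9>0]
(A,P,W): not NE [P3→Z gives 5>0]
(A,Q,X): not NE [P1→C gives 9>3]
(A,Q,Y): not NE [P3→X gives 9>5]
(A,Q,Z): not NE [P2→P gives 6>1; P3→X gives 9>4]
(A,Q,W): not NE [P1→C gives 8>0; P3→X gives 9>0]
(B,P,X): not NE [P1→A gives 8>1]
(B,P,Y): not NE [P1→A gives 8>0; P3→X gives 7>2]
(B,P,Z): not NE [P1→C gives 9>8; P3→X gives 7>3]
(B,P,W): not NE [P1→A gives 7>6; P3→X gives 7>3]
(B,Q,X): not NE [P1→C gives 9>4; P2→P gives 7>2; P3→Y gives 9>2]
(B,Q,Y): not NE [P1→A gives 9>7; P2→P gives 8>4]
(B,Q,Z): not NE [P1→A gives 9>2; P2→P gives 9>7; P3→Y gives 9>1]
(B,Q,W): not NE [P1→C gives 8>1; P3→Y gives 9>7]
(C,P,X): not NE [P1→A gives 8>1; P3→Y gives 7>6]
(C,P,Y): not NE [P1→A gives 8>6; P2→Q gives 8>5]
(C,P,Z): not NE [P3→Y gives 7>3]
(C,P,W): not NE [P1→A gives 7>4; P2→Q gives 7>4; P3→Y gives 7>1]
(C,Q,X): not NE [P2→P gives 6>2; P3→Z gives 8>4]
(C,Q,Y): not NE [P1→A gives 9>3; P3→Z gives 8>2]
(C,Q,Z): not NE [P1→A gives 9>7; P2→P gives 6>1]
(C,Q,W): not NE [P3→Z gives 8>1]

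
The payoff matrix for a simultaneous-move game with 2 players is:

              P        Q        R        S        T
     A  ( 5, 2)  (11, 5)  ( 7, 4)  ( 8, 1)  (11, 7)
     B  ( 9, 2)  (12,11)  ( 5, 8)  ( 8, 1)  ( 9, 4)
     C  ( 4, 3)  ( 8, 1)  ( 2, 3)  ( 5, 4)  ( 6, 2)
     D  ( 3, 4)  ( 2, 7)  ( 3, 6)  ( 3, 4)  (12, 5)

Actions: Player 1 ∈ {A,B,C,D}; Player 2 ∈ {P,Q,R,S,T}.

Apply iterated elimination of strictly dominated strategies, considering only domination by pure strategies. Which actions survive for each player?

Remaining: P1:{A,B,D} P2:{Q,T}

P1 drop C (A beats it: P:5>4 Q:11>8 R:7>2 S:8>5 T:11>6)
P2 drop P (Q beats it: A:5>2 B:11>2 D:7>4)
P2 drop R (Q beats it: A:5>4 B:11>8 D:7>6)
P2 drop S (Q beats it: A:5>1 B:11>1 D:7>4)
P1→{A,B,D} P2→{Q,T}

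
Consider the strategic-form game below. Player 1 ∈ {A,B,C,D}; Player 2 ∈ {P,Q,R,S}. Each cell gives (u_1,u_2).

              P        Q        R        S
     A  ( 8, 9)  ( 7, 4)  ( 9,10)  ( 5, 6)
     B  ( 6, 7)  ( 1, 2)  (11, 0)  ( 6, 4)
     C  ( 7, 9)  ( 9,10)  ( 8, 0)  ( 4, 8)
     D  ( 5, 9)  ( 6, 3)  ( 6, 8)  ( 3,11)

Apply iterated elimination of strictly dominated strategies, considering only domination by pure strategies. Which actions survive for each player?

IESDS → P1:{A,B,C} P2:{P,Q,R}

P1 drop D (A beats it: P:8>5 Q:7>6 R:9>6 S:5>3)
P2 drop S (P beats it: A:9>6 B:7>4 C:9>8)
P1→{A,B,C} P2→{P,Q,R}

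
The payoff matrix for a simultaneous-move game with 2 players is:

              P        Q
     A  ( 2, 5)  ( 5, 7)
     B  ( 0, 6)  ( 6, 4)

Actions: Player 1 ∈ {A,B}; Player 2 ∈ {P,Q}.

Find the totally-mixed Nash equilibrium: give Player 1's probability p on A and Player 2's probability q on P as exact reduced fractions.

P1 indiff ⇒ q·2+(1-q)·5 = q·0+(1-q)·6 ⇒ q(2) = (1-q)(1) ⇒ q = 1/3
P2 indiff ⇒ p·5+(1-p)·6 = p·7+(1-p)·4 ⇒ p(-2) = (1-p)(-2) ⇒ p = 1/2

P1 mixes 1/2 on A; P2 mixes 1/3 on P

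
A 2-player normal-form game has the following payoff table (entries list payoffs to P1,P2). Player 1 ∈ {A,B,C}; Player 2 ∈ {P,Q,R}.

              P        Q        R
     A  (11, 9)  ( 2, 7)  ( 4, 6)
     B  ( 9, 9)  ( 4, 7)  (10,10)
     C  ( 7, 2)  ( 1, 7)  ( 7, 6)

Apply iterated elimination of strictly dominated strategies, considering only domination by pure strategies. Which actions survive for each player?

Remaining: P1:{A,B} P2:{P,R}

P1 drop C (B beats it: P:9>7 Q:4>1 R:10>7)
P2 drop Q (P beats it: A:9>7 B:9>7)
P1→{A,B} P2→{P,R}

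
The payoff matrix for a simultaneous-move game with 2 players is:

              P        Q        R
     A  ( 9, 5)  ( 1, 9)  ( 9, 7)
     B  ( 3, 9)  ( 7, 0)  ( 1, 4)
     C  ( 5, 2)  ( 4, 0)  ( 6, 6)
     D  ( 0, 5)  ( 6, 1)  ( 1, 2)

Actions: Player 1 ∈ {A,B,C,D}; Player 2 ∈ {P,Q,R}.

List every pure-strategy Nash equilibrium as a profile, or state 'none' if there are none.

No pure NE.

(A,P): not NE [P2→Q gives 9>5]
(A,Q): not NE [P1→B gives 7>1]
(A,R): not NE [P2→Q gives 9>7]
(B,P): not NE [P1→A gives 9>3]
(B,Q): not NE [P2→P gives 9>0]
(B,R): not NE [P1→A gives 9>1; P2→P gives 9>4]
(C,P): not NE [P1→A gives 9>5; P2→R gives 6>2]
(C,Q): not NE [P1→B gives 7>4; P2→R gives 6>0]
(C,R): not NE [P1→A gives 9>6]
(D,P): not NE [P1→A gives 9>0]
(D,Q): not NE [P1→B gives 7>6; P2→P gives 5>1]
(D,R): not NE [P1→A gives 9>1; P2→P gives 5>2]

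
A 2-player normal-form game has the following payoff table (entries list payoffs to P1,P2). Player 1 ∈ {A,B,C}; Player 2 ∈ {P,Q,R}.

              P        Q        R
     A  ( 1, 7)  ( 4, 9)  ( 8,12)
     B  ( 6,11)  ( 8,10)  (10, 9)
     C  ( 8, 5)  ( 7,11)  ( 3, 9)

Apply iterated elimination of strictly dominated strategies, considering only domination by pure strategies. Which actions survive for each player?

IESDS → P1:{B,C} P2:{P,Q}

P1 drop A (B beats it: P:6>1 Q:8>4 R:10>8)
P2 drop R (Q beats it: B:10>9 C:11>9)
P1→{B,C} P2→{P,Q}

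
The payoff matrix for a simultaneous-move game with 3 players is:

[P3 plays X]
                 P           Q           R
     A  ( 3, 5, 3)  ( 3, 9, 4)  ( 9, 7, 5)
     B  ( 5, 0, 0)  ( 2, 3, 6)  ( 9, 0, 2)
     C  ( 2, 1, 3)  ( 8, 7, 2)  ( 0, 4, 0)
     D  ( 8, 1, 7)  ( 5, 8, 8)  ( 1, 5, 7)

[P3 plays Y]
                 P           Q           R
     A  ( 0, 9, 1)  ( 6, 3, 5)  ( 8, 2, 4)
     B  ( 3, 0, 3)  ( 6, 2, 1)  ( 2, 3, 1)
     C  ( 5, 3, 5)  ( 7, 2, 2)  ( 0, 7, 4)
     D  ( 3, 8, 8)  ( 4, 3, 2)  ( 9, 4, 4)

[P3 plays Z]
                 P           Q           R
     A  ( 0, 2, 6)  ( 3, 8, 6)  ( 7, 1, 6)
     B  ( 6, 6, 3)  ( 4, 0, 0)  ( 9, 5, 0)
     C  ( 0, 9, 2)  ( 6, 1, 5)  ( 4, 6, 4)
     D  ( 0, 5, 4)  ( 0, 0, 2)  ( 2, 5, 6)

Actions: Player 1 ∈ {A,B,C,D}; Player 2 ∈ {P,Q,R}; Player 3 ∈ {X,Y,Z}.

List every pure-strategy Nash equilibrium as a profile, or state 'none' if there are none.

Nash profiles: (B,P,Z)

(A,P,X): not NE [P1→D gives 8>3; P2→Q gives 9>5; P3→Z gives 6>3]
(A,P,Y): not NE [P1→C gives 5>0; P3→Z gives 6>1]
(A,P,Z): not NE [P1→B gives 6>0; P2→Q gives 8>2]
(A,Q,X): not NE [P1→C gives 8>3; P3→Z gives 6>4]
(A,Q,Y): not NE [P1→C gives 7>6; P2→P gives 9>3; P3→Z gives 6>5]
(A,Q,Z): not NE [P1→C gives 6>3]
(A,R,X): not NE [P2→Q gives 9>7; P3→Z gives 6>5]
(A,R,Y): not NE [P1→D gives 9>8; P2→P gives 9>2; P3→Z gives 6>4]
(A,R,Z): not NE [P1→B gives 9>7; P2→Q gives 8>1]
(B,P,X): not NE [P1→D gives 8>5; P2→Q gives 3>0; P3→Z gives 3>0]
(B,P,Y): not NE [P1→C gives 5>3; P2→R gives 3>0]
(B,P,Z): NE
(B,Q,X): not NE [P1→C gives 8>2]
(B,Q,Y): not NE [P1→C gives 7>6; P2→R gives 3>2; P3→X gives 6>1]
(B,Q,Z): not NE [P1→C gives 6>4; P2→P gives 6>0; P3→X gives 6>0]
(B,R,X): not NE [P2→Q gives 3>0]
(B,R,Y): not NE [P1→D gives 9>2; P3→X gives 2>1]
(B,R,Z): not NE [P2→P gives 6>5; P3→X gives 2>0]
(C,P,X): not NE [P1→D gives 8>2; P2→Q gives 7>1; P3→Y gives 5>3]
(C,P,Y): not NE [P2→R gives 7>3]
(C,P,Z): not NE [P1→B gives 6>0; P3→Y gives 5>2]
(C,Q,X): not NE [P3→Z gives 5>2]
(C,Q,Y): not NE [P2→R gives 7>2; P3→Z gives 5>2]
(C,Q,Z): not NE [P2→P gives 9>1]
(C,R,X): not NE [P1→B gives 9>0; P2→Q gives 7>4; P3→Z gives 4>0]
(C,R,Y): not NE [P1→D gives 9>0]
(C,R,Z): not NE [P1→B gives 9>4; P2→P gives 9>6]
(D,P,X): not NE [P2→Q gives 8>1; P3→Y gives 8>7]
(D,P,Y): not NE [P1→C gives 5>3]
(D,P,Z): not NE [P1→B gives 6>0; P3→Y gives 8>4]
(D,Q,X): not NE [P1→C gives 8>5]
(D,Q,Y): not NE [P1→C gives 7>4; P2→P gives 8>3; P3→X gives 8>2]
(D,Q,Z): not NE [P1→C gives 6>0; P2→R gives 5>0; P3→X gives 8>2]
(D,R,X): not NE [P1→B gives 9>1; P2→Q gives 8>5]
(D,R,Y): not NE [P2→P gives 8>4; P3→X gives 7>4]
(D,R,Z): not NE [P1→B gives 9>2; P3→X gives 7>6]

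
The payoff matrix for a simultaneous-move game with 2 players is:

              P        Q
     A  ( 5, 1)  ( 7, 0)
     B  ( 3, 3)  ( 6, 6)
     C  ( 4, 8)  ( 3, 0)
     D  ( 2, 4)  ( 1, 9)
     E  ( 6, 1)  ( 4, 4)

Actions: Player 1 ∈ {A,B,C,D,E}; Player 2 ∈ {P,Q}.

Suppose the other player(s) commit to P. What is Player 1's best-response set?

u_1(A vs P) = 5
u_1(B vs P) = 3
u_1(C vs P) = 4
u_1(D vs P) = 2
u_1(E vs P) = 6
max payoff 6 at {E}

P1 best: {E}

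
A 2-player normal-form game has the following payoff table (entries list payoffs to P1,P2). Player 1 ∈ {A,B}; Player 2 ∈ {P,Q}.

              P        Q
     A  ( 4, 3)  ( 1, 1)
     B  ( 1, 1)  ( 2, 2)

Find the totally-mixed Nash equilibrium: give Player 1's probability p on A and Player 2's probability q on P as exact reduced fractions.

P1 indiff ⇒ q·4+(1-q)·1 = q·1+(1-q)·2 ⇒ q(3) = (1-q)(1) ⇒ q = 1/4
P2 indiff ⇒ p·3+(1-p)·1 = p·1+(1-p)·2 ⇒ p(2) = (1-p)(1) ⇒ p = 1/3

P1 mixes 1/3 on A; P2 mixes 1/4 on P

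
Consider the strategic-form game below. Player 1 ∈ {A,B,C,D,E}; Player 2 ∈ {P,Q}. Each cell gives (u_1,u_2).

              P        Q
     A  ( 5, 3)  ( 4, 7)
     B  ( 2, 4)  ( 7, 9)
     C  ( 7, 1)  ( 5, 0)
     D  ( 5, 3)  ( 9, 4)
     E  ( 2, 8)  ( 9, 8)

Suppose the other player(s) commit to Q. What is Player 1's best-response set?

u_1(A vs Q) = 4
u_1(B vs Q) = 7
u_1(C vs Q) = 5
u_1(D vs Q) = 9
u_1(E vs Q) = 9
max payoff 9 at {D,E}

BR_1 = {D,E}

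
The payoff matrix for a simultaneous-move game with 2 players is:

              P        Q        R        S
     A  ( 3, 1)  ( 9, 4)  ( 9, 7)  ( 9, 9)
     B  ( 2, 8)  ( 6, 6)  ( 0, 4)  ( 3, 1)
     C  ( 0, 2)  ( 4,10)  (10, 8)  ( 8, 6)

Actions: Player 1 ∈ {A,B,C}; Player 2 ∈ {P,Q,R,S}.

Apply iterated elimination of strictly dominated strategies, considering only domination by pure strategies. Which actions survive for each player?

IESDS → P1:{A,C} P2:{Q,R,S}

P1 drop B (A beats it: P:3>2 Q:9>6 R:9>0 S:9>3)
P2 drop P (Q beats it: A:4>1 C:10>2)
P1→{A,C} P2→{Q,R,S}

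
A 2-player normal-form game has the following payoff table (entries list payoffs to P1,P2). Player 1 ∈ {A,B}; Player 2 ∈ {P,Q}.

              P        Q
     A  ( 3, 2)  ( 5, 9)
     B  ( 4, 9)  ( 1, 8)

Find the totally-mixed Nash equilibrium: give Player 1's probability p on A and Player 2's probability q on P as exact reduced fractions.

(p,q) = (1/8, 4/5)

P1 indiff ⇒ q·3+(1-q)·5 = q·4+(1-q)·1 ⇒ q(-1) = (1-q)(-4) ⇒ q = 4/5
P2 indiff ⇒ p·2+(1-p)·9 = p·9+(1-p)·8 ⇒ p(-7) = (1-p)(-1) ⇒ p = 1/8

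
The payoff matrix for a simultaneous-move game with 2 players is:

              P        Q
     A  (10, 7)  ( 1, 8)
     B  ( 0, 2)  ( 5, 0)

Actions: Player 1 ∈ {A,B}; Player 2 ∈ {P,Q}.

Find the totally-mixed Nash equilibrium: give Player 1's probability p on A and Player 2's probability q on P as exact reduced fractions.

(p,q) = (2/3, 2/7)

P1 indiff ⇒ q·10+(1-q)·1 = q·0+(1-q)·5 ⇒ q(10) = (1-q)(4) ⇒ q = 2/7
P2 indiff ⇒ p·7+(1-p)·2 = p·8+(1-p)·0 ⇒ p(-1) = (1-p)(-2) ⇒ p = 2/3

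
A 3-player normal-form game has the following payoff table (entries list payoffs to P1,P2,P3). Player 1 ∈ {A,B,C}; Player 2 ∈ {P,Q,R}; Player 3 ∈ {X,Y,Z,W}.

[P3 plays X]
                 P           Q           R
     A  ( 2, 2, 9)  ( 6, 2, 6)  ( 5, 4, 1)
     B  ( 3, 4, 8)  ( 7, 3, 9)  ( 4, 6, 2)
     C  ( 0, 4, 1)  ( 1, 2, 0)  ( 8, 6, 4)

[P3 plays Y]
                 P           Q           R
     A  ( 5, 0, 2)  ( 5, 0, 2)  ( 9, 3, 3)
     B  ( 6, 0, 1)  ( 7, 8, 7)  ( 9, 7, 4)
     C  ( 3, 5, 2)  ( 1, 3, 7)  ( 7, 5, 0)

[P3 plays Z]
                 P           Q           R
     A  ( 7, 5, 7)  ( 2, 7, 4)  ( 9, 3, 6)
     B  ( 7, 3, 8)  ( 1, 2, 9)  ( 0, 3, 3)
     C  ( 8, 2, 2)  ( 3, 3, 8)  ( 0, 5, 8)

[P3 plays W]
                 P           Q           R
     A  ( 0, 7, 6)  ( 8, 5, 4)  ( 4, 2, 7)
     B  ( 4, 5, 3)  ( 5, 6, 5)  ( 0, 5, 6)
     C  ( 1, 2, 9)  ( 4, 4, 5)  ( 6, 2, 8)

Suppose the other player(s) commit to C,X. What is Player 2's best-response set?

BR_2 = {R}

u_2(P vs C,X) = 4
u_2(Q vs C,X) = 2
u_2(R vs C,X) = 6
max payoff 6 at {R}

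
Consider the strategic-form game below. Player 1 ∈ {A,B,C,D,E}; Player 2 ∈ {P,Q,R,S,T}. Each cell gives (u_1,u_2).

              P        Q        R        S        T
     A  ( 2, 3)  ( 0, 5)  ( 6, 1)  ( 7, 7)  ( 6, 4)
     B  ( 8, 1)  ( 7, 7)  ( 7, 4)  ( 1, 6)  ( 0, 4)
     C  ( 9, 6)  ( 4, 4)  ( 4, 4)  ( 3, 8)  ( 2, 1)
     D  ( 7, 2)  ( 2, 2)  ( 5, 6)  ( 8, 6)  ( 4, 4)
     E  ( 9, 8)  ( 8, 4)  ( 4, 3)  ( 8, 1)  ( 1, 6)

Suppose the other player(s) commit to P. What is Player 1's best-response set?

argmax u_1 = {C,E}

u_1(A vs P) = 2
u_1(B vs P) = 8
u_1(C vs P) = 9
u_1(D vs P) = 7
u_1(E vs P) = 9
max payoff 9 at {C,E}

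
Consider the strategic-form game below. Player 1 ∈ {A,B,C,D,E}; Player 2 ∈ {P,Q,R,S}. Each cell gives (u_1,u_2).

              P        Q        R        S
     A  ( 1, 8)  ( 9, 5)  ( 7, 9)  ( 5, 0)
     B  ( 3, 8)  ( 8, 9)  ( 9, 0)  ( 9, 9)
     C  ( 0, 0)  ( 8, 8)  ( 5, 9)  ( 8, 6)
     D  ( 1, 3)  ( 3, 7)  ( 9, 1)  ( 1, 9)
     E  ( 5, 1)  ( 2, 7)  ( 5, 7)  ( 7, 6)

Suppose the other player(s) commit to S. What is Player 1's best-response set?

BR_1 = {B}

u_1(A vs S) = 5
u_1(B vs S) = 9
u_1(C vs S) = 8
u_1(D vs S) = 1
u_1(E vs S) = 7
max payoff 9 at {B}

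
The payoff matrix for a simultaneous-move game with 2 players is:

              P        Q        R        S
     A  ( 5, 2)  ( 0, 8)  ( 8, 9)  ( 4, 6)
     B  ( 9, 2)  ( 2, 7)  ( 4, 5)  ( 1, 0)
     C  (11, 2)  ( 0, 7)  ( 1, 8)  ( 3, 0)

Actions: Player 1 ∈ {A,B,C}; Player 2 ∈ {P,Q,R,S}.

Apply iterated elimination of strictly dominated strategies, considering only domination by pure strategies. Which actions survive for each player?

P2 drop P (Q beats it: A:8>2 B:7>2 C:7>2)
P2 drop S (Q beats it: A:8>6 B:7>0 C:7>0)
P1 drop C (B beats it: Q:2>0 R:4>1)
P1→{A,B} P2→{Q,R}

IESDS → P1:{A,B} P2:{Q,R}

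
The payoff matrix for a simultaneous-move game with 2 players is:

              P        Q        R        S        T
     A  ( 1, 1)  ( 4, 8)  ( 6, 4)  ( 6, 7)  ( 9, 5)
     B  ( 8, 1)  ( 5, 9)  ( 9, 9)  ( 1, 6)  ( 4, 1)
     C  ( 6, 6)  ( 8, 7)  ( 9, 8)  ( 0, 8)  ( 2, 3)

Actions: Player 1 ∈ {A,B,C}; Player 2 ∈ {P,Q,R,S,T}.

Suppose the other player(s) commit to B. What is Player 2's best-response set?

u_2(P vs B) = 1
u_2(Q vs B) = 9
u_2(R vs B) = 9
u_2(S vs B) = 6
u_2(T vs B) = 1
max payoff 9 at {Q,R}

BR_2 = {Q,R}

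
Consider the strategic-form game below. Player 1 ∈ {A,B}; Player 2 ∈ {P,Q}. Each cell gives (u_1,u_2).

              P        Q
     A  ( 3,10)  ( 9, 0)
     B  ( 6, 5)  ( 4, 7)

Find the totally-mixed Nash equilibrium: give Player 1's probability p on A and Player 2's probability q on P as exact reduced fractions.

p=1/6, q=5/8

P1 indiff ⇒ q·3+(1-q)·9 = q·6+(1-q)·4 ⇒ q(-3) = (1-q)(-5) ⇒ q = 5/8
P2 indiff ⇒ p·10+(1-p)·5 = p·0+(1-p)·7 ⇒ p(10) = (1-p)(2) ⇒ p = 1/6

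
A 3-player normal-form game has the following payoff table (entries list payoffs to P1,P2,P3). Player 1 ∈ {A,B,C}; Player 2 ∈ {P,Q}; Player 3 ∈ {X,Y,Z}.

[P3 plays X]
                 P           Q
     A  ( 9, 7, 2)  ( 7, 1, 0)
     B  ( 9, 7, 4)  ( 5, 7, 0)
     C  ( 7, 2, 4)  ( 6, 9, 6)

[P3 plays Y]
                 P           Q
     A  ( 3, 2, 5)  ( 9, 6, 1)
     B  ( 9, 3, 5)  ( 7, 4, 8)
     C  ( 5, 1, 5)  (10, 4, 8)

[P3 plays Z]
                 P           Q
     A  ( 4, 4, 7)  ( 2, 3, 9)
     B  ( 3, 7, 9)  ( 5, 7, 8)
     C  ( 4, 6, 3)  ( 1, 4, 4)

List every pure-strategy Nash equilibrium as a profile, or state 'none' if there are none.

(A,P,X): not NE [P3→Z gives 7>2]
(A,P,Y): not NE [P1→B gives 9>3; P2→Q gives 6>2; P3→Z gives 7>5]
(A,P,Z): NE
(A,Q,X): not NE [P2→P gives 7>1; P3→Z gives 9>0]
(A,Q,Y): not NE [P1→C gives 10>9; P3→Z gives 9>1]
(A,Q,Z): not NE [P1→B gives 5>2; P2→P gives 4>3]
(B,P,X): not NE [P3→Z gives 9>4]
(B,P,Y): not NE [P2→Q gives 4>3; P3→Z gives 9>5]
(B,P,Z): not NE [P1→C gives 4>3]
(B,Q,X): not NE [P1→A gives 7>5; P3→Z gives 8>0]
(B,Q,Y): not NE [P1→C gives 10>7]
(B,Q,Z): NE
(C,P,X): not NE [P1→B gives 9>7; P2→Q gives 9>2; P3→Y gives 5>4]
(C,P,Y): not NE [P1→B gives 9>5; P2→Q gives 4>1]
(C,P,Z): not NE [P3→Y gives 5>3]
(C,Q,X): not NE [P1→A gives 7>6; P3→Y gives 8>6]
(C,Q,Y): NE
(C,Q,Z): not NE [P1→B gives 5>1; P2→P gives 6>4; P3→Y gives 8>4]

NE set: (A,P,Z), (B,Q,Z), (C,Q,Y)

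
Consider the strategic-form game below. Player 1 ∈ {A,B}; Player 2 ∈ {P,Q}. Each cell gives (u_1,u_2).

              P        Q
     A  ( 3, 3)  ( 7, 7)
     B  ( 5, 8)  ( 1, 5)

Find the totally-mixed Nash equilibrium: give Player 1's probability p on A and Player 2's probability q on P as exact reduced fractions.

P1 mixes 3/7 on A; P2 mixes 3/4 on P

P1 indiff ⇒ q·3+(1-q)·7 = q·5+(1-q)·1 ⇒ q(-2) = (1-q)(-6) ⇒ q = 3/4
P2 indiff ⇒ p·3+(1-p)·8 = p·7+(1-p)·5 ⇒ p(-4) = (1-p)(-3) ⇒ p = 3/7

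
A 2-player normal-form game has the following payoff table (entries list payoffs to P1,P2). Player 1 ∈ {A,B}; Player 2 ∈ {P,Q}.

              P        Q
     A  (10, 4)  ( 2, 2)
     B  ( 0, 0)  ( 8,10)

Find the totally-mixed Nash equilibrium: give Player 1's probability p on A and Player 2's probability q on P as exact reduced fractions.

(p,q) = (5/6, 3/8)

P1 indiff ⇒ q·10+(1-q)·2 = q·0+(1-q)·8 ⇒ q(10) = (1-q)(6) ⇒ q = 3/8
P2 indiff ⇒ p·4+(1-p)·0 = p·2+(1-p)·10 ⇒ p(2) = (1-p)(10) ⇒ p = 5/6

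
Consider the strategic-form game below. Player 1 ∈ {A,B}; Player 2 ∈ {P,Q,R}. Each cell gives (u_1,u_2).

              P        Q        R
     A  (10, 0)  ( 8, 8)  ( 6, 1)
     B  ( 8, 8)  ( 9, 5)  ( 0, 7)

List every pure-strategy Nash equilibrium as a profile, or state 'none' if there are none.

(A,P): not NE [P2→Q gives 8>0]
(A,Q): not NE [P1→B gives 9>8]
(A,R): not NE [P2→Q gives 8>1]
(B,P): not NE [P1→A gives 10>8]
(B,Q): not NE [P2→P gives 8>5]
(B,R): not NE [P1→A gives 6>0; P2→P gives 8>7]

PSNE: ∅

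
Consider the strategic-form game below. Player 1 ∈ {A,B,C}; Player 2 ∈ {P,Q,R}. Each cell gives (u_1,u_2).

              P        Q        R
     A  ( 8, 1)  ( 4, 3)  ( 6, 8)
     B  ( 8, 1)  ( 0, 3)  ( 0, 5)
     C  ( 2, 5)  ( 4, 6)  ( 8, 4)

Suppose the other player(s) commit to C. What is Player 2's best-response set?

BR_2 = {Q}

u_2(P vs C) = 5
u_2(Q vs C) = 6
u_2(R vs C) = 4
max payoff 6 at {Q}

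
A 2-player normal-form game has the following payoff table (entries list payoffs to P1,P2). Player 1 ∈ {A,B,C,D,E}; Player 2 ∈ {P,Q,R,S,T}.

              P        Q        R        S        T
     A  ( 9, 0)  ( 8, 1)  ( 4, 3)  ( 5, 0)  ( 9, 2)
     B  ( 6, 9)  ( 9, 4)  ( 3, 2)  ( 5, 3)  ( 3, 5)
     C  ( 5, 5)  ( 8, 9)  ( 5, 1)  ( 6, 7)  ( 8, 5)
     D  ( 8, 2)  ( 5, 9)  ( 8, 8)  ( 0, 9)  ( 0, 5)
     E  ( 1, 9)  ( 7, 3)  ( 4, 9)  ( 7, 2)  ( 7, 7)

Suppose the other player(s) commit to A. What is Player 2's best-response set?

argmax u_2 = {R}

u_2(P vs A) = 0
u_2(Q vs A) = 1
u_2(R vs A) = 3
u_2(S vs A) = 0
u_2(T vs A) = 2
max payoff 3 at {R}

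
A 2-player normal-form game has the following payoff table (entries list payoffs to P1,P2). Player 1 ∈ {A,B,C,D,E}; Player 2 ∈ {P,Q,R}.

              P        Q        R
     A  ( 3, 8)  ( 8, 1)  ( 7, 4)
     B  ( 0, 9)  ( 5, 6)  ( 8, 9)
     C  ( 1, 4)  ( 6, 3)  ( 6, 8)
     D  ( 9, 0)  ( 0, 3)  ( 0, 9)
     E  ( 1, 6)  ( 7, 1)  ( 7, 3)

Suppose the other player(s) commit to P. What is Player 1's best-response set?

argmax u_1 = {D}

u_1(A vs P) = 3
u_1(B vs P) = 0
u_1(C vs P) = 1
u_1(D vs P) = 9
u_1(E vs P) = 1
max payoff 9 at {D}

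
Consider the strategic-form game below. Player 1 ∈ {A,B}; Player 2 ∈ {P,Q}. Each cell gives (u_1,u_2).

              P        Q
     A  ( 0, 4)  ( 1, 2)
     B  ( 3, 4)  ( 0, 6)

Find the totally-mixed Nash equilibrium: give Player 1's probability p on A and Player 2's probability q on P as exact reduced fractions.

(p,q) = (1/2, 1/4)

P1 indiff ⇒ q·0+(1-q)·1 = q·3+(1-q)·0 ⇒ q(-3) = (1-q)(-1) ⇒ q = 1/4
P2 indiff ⇒ p·4+(1-p)·4 = p·2+(1-p)·6 ⇒ p(2) = (1-p)(2) ⇒ p = 1/2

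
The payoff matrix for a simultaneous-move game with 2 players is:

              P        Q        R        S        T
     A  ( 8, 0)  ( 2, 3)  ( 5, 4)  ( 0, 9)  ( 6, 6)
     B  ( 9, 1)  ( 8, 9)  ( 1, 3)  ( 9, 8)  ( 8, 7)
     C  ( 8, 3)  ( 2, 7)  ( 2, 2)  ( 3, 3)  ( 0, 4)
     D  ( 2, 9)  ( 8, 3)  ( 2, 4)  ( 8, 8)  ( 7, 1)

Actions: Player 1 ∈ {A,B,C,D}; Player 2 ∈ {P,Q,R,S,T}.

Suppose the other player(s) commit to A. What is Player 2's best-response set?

P2 best: {S}

u_2(P vs A) = 0
u_2(Q vs A) = 3
u_2(R vs A) = 4
u_2(S vs A) = 9
u_2(T vs A) = 6
max payoff 9 at {S}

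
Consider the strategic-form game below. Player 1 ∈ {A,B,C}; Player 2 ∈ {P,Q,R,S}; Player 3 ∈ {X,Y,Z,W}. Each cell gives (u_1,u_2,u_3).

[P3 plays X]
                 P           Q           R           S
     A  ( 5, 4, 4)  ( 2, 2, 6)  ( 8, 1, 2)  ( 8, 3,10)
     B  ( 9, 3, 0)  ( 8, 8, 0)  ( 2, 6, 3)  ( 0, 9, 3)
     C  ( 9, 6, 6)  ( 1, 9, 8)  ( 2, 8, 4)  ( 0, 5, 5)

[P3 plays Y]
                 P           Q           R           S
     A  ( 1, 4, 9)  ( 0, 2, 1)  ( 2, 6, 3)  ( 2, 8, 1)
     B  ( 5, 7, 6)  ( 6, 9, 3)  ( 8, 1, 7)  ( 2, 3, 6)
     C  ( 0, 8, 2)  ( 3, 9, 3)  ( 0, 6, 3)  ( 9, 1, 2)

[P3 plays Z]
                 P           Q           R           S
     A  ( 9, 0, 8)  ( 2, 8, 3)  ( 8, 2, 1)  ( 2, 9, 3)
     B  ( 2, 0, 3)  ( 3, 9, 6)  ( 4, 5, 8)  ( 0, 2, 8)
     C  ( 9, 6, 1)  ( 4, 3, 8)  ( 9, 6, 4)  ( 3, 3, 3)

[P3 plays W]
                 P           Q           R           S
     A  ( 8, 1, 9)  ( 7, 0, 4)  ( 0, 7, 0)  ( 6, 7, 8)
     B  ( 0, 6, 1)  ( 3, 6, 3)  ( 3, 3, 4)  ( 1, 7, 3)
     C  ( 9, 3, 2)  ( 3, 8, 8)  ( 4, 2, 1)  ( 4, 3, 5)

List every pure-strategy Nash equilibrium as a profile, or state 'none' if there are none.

Nash profiles: (C,R,Z)

(A,P,X): not NE [P1→C gives 9>5; P3→W gives 9>4]
(A,P,Y): not NE [P1→B gives 5>1; P2→S gives 8>4]
(A,P,Z): not NE [P2→S gives 9>0; P3→W gives 9>8]
(A,P,W): not NE [P1→C gives 9>8; P2→S gives 7>1]
(A,Q,X): not NE [P1→B gives 8>2; P2→P gives 4>2]
(A,Q,Y): not NE [P1→B gives 6>0; P2→S gives 8>2; P3→X gives 6>1]
(A,Q,Z): not NE [P1→C gives 4>2; P2→S gives 9>8; P3→X gives 6>3]
(A,Q,W): not NE [P2→S gives 7>0; P3→X gives 6>4]
(A,R,X): not NE [P2→P gives 4>1; P3→Y gives 3>2]
(A,R,Y): not NE [P1→B gives 8>2; P2→S gives 8>6]
(A,R,Z): not NE [P1→C gives 9>8; P2→S gives 9>2; P3→Y gives 3>1]
(A,R,W): not NE [P1→C gives 4>0; P3→Y gives 3>0]
(A,S,X): not NE [P2→P gives 4>3]
(A,S,Y): not NE [P1→C gives 9>2; P3→X gives 10>1]
(A,S,Z): not NE [P1→C gives 3>2; P3→X gives 10>3]
(A,S,W): not NE [P3→X gives 10>8]
(B,P,X): not NE [P2→S gives 9>3; P3→Y gives 6>0]
(B,P,Y): not NE [P2→Q gives 9>7]
(B,P,Z): not NE [P1→C gives 9>2; P2→Q gives 9>0; P3→Y gives 6>3]
(B,P,W): not NE [P1→C gives 9>0; P2→S gives 7>6; P3→Y gives 6>1]
(B,Q,X): not NE [P2→S gives 9>8; P3→Z gives 6>0]
(B,Q,Y): not NE [P3→Z gives 6>3]
(B,Q,Z): not NE [P1→C gives 4>3]
(B,Q,W): not NE [P1→A gives 7>3; P2→S gives 7>6; P3→Z gives 6>3]
(B,R,X): not NE [P1→A gives 8>2; P2→S gives 9>6; P3→Z gives 8>3]
(B,R,Y): not NE [P2→Q gives 9>1; P3→Z gives 8>7]
(B,R,Z): not NE [P1→C gives 9>4; P2→Q gives 9>5]
(B,R,W): not NE [P1→C gives 4>3; P2→S gives 7>3; P3→Z gives 8>4]
(B,S,X): not NE [P1→A gives 8>0; P3→Z gives 8>3]
(B,S,Y): not NE [P1→C gives 9>2; P2→Q gives 9>3; P3→Z gives 8>6]
(B,S,Z): not NE [P1→C gives 3>0; P2→Q gives 9>2]
(B,S,W): not NE [P1→A gives 6>1; P3→Z gives 8>3]
(C,P,X): not NE [P2→Q gives 9>6]
(C,P,Y): not NE [P1→B gives 5>0; P2→Q gives 9>8; P3→X gives 6>2]
(C,P,Z): not NE [P3→X gives 6>1]
(C,P,W): not NE [P2→Q gives 8>3; P3→X gives 6>2]
(C,Q,X): not NE [P1→B gives 8>1]
(C,Q,Y): not NE [P1→B gives 6>3; P3→W gives 8>3]
(C,Q,Z): not NE [P2→R gives 6>3]
(C,Q,W): not NE [P1→A gives 7>3]
(C,R,X): not NE [P1→A gives 8>2; P2→Q gives 9>8]
(C,R,Y): not NE [P1→B gives 8>0; P2→Q gives 9>6; P3→Z gives 4>3]
(C,R,Z): NE
(C,R,W): not NE [P2→Q gives 8>2; P3→Z gives 4>1]
(C,S,X): not NE [P1→A gives 8>0; P2→Q gives 9>5]
(C,S,Y): not NE [P2→Q gives 9>1; P3→W gives 5>2]
(C,S,Z): not NE [P2→R gives 6>3; P3→W gives 5>3]
(C,S,W): not NE [P1→A gives 6>4; P2→Q gives 8>3]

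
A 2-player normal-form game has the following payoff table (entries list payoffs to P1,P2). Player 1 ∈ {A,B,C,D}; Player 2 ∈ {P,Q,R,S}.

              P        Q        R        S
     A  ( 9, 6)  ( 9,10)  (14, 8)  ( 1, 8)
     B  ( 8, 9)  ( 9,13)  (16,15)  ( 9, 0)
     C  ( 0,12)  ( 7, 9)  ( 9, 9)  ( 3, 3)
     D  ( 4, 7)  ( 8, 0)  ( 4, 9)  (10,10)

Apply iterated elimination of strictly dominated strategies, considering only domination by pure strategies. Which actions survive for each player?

P1 drop C (B beats it: P:8>0 Q:9>7 R:16>9 S:9>3)
P2 drop P (R beats it: A:8>6 B:15>9 D:9>7)
P1→{A,B,D} P2→{Q,R,S}

Remaining: P1:{A,B,D} P2:{Q,R,S}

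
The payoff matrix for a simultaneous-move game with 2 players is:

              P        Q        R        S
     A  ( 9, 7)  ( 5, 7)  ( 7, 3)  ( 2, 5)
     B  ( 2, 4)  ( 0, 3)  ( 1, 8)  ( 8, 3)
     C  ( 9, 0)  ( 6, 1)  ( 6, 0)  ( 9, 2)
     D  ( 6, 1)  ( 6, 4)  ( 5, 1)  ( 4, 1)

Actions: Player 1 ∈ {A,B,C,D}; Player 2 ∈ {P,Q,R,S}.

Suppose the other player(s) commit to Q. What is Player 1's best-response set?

u_1(A vs Q) = 5
u_1(B vs Q) = 0
u_1(C vs Q) = 6
u_1(D vs Q) = 6
max payoff 6 at {C,D}

argmax u_1 = {C,D}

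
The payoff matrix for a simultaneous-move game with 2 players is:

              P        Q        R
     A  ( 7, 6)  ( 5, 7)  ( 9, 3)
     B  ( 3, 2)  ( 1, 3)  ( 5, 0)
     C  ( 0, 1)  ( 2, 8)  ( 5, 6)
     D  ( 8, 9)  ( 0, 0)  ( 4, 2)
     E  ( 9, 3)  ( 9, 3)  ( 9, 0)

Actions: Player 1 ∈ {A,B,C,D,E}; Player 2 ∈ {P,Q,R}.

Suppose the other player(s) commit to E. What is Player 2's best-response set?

P2 best: {P,Q}

u_2(P vs E) = 3
u_2(Q vs E) = 3
u_2(R vs E) = 0
max payoff 3 at {P,Q}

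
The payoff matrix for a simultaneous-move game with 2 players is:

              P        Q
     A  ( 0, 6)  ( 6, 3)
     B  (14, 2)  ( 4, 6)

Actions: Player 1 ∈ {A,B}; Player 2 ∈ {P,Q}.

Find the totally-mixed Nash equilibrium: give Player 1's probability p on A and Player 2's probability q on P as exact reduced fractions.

(p,q) = (4/7, 1/8)

P1 indiff ⇒ q·0+(1-q)·6 = q·14+(1-q)·4 ⇒ q(-14) = (1-q)(-2) ⇒ q = 1/8
P2 indiff ⇒ p·6+(1-p)·2 = p·3+(1-p)·6 ⇒ p(3) = (1-p)(4) ⇒ p = 4/7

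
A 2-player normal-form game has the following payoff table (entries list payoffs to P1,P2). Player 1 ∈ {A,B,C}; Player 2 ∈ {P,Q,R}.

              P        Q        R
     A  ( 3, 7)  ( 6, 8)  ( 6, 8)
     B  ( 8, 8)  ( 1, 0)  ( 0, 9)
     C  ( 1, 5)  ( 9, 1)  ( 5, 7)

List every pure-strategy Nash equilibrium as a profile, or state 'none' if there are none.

Nash profiles: (A,R)

(A,P): not NE [P1→B gives 8>3; P2→R gives 8>7]
(A,Q): not NE [P1→C gives 9>6]
(A,R): NE
(B,P): not NE [P2→R gives 9>8]
(B,Q): not NE [P1→C gives 9>1; P2→R gives 9>0]
(B,R): not NE [P1→A gives 6>0]
(C,P): not NE [P1→B gives 8>1; P2→R gives 7>5]
(C,Q): not NE [P2→R gives 7>1]
(C,R): not NE [P1→A gives 6>5]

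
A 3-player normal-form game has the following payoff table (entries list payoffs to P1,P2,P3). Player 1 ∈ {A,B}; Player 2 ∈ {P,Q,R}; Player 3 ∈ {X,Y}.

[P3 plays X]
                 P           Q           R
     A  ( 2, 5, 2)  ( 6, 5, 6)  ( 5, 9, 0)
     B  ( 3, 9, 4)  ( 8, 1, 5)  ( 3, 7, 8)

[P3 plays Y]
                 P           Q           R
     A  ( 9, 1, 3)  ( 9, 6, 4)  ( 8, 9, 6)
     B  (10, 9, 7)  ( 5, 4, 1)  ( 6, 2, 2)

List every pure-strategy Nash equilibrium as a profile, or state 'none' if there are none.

(A,P,X): not NE [P1→B gives 3>2; P2→R gives 9>5; P3→Y gives 3>2]
(A,P,Y): not NE [P1→B gives 10>9; P2→R gives 9>1]
(A,Q,X): not NE [P1→B gives 8>6; P2→R gives 9>5]
(A,Q,Y): not NE [P2→R gives 9>6; P3→X gives 6>4]
(A,R,X): not NE [P3→Y gives 6>0]
(A,R,Y): NE
(B,P,X): not NE [P3→Y gives 7>4]
(B,P,Y): NE
(B,Q,X): not NE [P2→P gives 9>1]
(B,Q,Y): not NE [P1→A gives 9>5; P2→P gives 9>4; P3→X gives 5>1]
(B,R,X): not NE [P1→A gives 5>3; P2→P gives 9>7]
(B,R,Y): not NE [P1→A gives 8>6; P2→P gives 9>2; P3→X gives 8>2]

Nash profiles: (A,R,Y), (B,P,Y)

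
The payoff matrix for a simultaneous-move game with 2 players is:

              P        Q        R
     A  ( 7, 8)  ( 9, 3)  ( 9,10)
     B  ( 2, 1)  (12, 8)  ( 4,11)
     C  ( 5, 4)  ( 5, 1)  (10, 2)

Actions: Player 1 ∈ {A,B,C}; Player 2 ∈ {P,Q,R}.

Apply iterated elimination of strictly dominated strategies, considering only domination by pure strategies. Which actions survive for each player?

Remaining: P1:{A,C} P2:{P,R}

P2 drop Q (R beats it: A:10>3 B:11>8 C:2>1)
P1 drop B (A beats it: P:7>2 R:9>4)
P1→{A,C} P2→{P,R}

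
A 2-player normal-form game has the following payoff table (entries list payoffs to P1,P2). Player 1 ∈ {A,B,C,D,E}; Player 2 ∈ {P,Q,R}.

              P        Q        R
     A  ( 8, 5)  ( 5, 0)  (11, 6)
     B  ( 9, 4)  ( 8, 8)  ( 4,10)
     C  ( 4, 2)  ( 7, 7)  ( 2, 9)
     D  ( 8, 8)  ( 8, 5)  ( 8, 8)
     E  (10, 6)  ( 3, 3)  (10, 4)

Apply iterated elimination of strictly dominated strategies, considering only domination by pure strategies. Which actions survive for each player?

P1 drop C (B beats it: P:9>4 Q:8>7 R:4>2)
P2 drop Q (R beats it: A:6>0 B:10>8 D:8>5 E:4>3)
P1 drop B (E beats it: P:10>9 R:10>4)
P1 drop D (E beats it: P:10>8 R:10>8)
P1→{A,E} P2→{P,R}

Remaining: P1:{A,E} P2:{P,R}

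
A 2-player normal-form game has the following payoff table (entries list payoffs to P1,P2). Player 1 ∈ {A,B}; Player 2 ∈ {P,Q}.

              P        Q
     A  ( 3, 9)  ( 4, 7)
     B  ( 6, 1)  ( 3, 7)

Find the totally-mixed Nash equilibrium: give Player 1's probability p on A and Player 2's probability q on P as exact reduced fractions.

P1 indiff ⇒ q·3+(1-q)·4 = q·6+(1-q)·3 ⇒ q(-3) = (1-q)(-1) ⇒ q = 1/4
P2 indiff ⇒ p·9+(1-p)·1 = p·7+(1-p)·7 ⇒ p(2) = (1-p)(6) ⇒ p = 3/4

(p,q) = (3/4, 1/4)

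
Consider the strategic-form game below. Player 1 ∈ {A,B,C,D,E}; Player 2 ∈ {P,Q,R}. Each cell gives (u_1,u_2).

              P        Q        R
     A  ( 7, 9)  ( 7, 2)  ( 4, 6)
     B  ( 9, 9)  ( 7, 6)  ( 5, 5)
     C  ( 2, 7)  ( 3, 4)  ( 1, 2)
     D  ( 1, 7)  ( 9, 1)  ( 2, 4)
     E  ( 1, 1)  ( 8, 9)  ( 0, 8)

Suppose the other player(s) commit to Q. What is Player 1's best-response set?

u_1(A vs Q) = 7
u_1(B vs Q) = 7
u_1(C vs Q) = 3
u_1(D vs Q) = 9
u_1(E vs Q) = 8
max payoff 9 at {D}

P1 best: {D}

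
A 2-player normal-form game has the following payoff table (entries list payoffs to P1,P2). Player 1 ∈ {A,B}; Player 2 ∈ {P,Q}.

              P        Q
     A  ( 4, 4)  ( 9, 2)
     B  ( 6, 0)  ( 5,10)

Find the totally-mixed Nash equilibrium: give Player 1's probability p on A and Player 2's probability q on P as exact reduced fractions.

p=5/6, q=2/3

P1 indiff ⇒ q·4+(1-q)·9 = q·6+(1-q)·5 ⇒ q(-2) = (1-q)(-4) ⇒ q = 2/3
P2 indiff ⇒ p·4+(1-p)·0 = p·2+(1-p)·10 ⇒ p(2) = (1-p)(10) ⇒ p = 5/6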